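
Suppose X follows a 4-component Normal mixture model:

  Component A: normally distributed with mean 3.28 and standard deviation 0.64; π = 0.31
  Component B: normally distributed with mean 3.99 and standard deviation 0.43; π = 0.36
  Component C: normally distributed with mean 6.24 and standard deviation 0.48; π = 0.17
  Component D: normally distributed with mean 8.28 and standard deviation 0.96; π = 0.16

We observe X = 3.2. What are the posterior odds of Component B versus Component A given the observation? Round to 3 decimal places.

0.322

Only the two components matter; the odds are (π_i f_i(x)) / (π_j f_j(x)).
Evaluate each component's likelihood at the observed value:
  p_A = (1/(0.64·√(2π)))·exp(−(3.2−3.28)²/(2·0.64²)) = 0.623347·exp(-0.00781) = 0.618496
  p_B = (1/(0.43·√(2π)))·exp(−(3.2−3.99)²/(2·0.43²)) = 0.927773·exp(-1.68767) = 0.171592
  p_C = (1/(0.48·√(2π)))·exp(−(3.2−6.24)²/(2·0.48²)) = 0.831130·exp(-20.05556) = 1.62051e-09
  p_D = (1/(0.96·√(2π)))·exp(−(3.2−8.28)²/(2·0.96²)) = 0.415565·exp(-14.00087) = 3.45254e-07
Odds = (0.36/0.31) × (0.171592/0.618496) = 1.16129 × 0.277434 ≈ 0.322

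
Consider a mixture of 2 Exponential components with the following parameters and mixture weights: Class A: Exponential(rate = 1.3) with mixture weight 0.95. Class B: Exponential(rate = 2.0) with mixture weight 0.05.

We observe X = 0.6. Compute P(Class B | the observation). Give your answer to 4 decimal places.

0.0505

The responsibility of component k is π_k f_k(x) divided by Σ_j π_j f_j(x).
Component likelihoods at x = 0.6:
  L_A = 0.595928
  L_B = 0.602388
Weight by the priors:
  π_A·L_A = 0.95 × 0.595928 = 0.566131
  π_B·L_B = 0.05 × 0.602388 = 0.0301194
Denominator: 0.566131 + 0.0301194 = 0.596251
P(Class B | x) = 0.0301194 / 0.596251 ≈ 0.0505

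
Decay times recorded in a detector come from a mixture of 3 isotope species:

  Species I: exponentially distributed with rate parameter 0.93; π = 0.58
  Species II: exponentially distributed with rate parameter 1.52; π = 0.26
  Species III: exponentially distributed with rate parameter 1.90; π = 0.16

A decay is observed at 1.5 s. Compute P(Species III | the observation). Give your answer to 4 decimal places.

By Bayes' theorem, P(k | x) = π_k f_k(x) / Σ_j π_j f_j(x).
Evaluate each component's likelihood at the observed value:
  f_I = 0.93·e^(−0.93·1.5) = 0.93·e^(−1.3950) = 0.230485
  f_II = 1.52·e^(−1.52·1.5) = 1.52·e^(−2.2800) = 0.155472
  f_III = 1.90·e^(−1.90·1.5) = 1.90·e^(−2.8500) = 0.109904
Weight by the priors:
  π_I·f_I = 0.58 × 0.230485 = 0.133681
  π_II·f_II = 0.26 × 0.155472 = 0.0404227
  π_III·f_III = 0.16 × 0.109904 = 0.0175847
Normaliser: 0.133681 + 0.0404227 + 0.0175847 = 0.191689
P(Species III | x) ≈ 0.0917

0.0917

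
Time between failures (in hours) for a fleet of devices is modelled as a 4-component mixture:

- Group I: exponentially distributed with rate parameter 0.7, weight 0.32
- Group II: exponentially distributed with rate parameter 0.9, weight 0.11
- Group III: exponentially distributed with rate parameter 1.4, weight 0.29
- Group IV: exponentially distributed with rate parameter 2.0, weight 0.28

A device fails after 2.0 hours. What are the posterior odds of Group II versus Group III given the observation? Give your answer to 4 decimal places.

The posterior odds equal the prior odds times the likelihood ratio: (w_i/w_j)·(f_i(x)/f_j(x)).
Exponential densities:
  p_I = 0.172618
  p_II = 0.148769
  p_III = 0.0851341
  p_IV = 0.0366313
Odds = (0.11/0.29) × (0.148769/0.0851341) = 0.37931 × 1.74747 ≈ 0.6628

0.6628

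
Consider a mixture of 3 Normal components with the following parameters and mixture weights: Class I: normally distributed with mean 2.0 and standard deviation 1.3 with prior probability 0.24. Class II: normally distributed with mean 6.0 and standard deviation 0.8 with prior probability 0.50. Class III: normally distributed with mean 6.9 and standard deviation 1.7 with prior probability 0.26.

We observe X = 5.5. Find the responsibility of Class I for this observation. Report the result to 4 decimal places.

0.0078

Posterior ∝ prior × likelihood, so P(k | x) ∝ w_k f_k(x); normalise over all components.
Evaluate each component's likelihood at the observed value:
  f_I = (1/(1.3·√(2π)))·exp(−(5.5−2.0)²/(2·1.3²)) = 0.306879·exp(-3.62426) = 0.00818409
  f_II = (1/(0.8·√(2π)))·exp(−(5.5−6.0)²/(2·0.8²)) = 0.498678·exp(-0.19531) = 0.410201
  f_III = (1/(1.7·√(2π)))·exp(−(5.5−6.9)²/(2·1.7²)) = 0.234672·exp(-0.33910) = 0.167183
Prior × likelihood for each component:
  w_I·f_I = 0.24 × 0.00818409 = 0.00196418
  w_II·f_II = 0.50 × 0.410201 = 0.205101
  w_III·f_III = 0.26 × 0.167183 = 0.0434675
Evidence: 0.00196418 + 0.205101 + 0.0434675 = 0.250532
Responsibility of Class I: 0.00196418 / 0.250532 ≈ 0.0078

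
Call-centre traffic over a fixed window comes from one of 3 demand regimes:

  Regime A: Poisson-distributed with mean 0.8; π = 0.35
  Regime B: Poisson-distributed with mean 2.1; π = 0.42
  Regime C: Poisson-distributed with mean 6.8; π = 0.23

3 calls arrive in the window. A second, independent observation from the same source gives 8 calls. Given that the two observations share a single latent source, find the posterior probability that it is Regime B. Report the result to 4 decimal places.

By Bayes' theorem, P(k | x) = w_k f_k(x) / Σ_j w_j f_j(x).
Since both observations come from the same component, the likelihood for component k is f_k(x₁)·f_k(x₂).
  p_A = [e^(−0.8)·0.8^3/3! = 0.0383427] × [1.86966e-06] = 7.16881e-08
  p_B = [e^(−2.1)·2.1^3/3! = 0.189011] × [0.00114872] = 0.000217122
  p_C = [e^(−6.8)·6.8^3/3! = 0.0583678] × [0.126284] = 0.00737091
Weight by the priors:
  w_A·p_A = 0.35 × 7.16881e-08 = 2.50908e-08
  w_B·p_B = 0.42 × 0.000217122 = 9.11912e-05
  w_C·p_C = 0.23 × 0.00737091 = 0.00169531
Marginal: 2.50908e-08 + 9.11912e-05 + 0.00169531 = 0.00178653
P(Regime B | x₁,x₂) = 9.11912e-05 / 0.00178653 ≈ 0.0510

0.0510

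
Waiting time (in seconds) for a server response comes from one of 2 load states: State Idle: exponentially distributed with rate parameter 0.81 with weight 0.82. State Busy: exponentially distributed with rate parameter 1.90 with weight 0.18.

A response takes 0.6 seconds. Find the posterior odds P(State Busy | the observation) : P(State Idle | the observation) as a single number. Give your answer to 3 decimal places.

0.268

Since P(k|x) ∝ π_k f_k(x), the posterior odds are π_i f_i(x) / (π_j f_j(x)).
Evaluate each component's likelihood at the observed value:
  p_Idle = 0.81·e^(−0.81·0.6) = 0.81·e^(−0.4860) = 0.498216
  p_Busy = 1.90·e^(−1.90·0.6) = 1.90·e^(−1.1400) = 0.607656
Posterior odds = (π_Busy·p_Busy) / (π_Idle·p_Idle) = (0.18·0.607656) / (0.82·0.498216) = 0.109378 / 0.408537 ≈ 0.268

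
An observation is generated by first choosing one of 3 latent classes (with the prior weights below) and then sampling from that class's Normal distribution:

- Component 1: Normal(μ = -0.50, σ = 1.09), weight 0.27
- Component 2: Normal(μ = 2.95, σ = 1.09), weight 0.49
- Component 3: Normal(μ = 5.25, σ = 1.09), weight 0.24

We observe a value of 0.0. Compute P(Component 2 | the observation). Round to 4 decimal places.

P(component k | x) = w_k·f_k(x) / marginal(x), where marginal(x) = Σ_j w_j·f_j(x).
Component likelihoods at x = 0.0:
  L_1 = (1/(1.09·√(2π)))·exp(−(0.0−-0.50)²/(2·1.09²)) = 0.366002·exp(-0.10521) = 0.329451
  L_2 = (1/(1.09·√(2π)))·exp(−(0.0−2.95)²/(2·1.09²)) = 0.366002·exp(-3.66236) = 0.00939595
  L_3 = (1/(1.09·√(2π)))·exp(−(0.0−5.25)²/(2·1.09²)) = 0.366002·exp(-11.59940) = 3.35681e-06
Multiply by the mixture weights:
  w_1·L_1 = 0.27 × 0.329451 = 0.0889519
  w_2·L_2 = 0.49 × 0.00939595 = 0.00460402
  w_3·L_3 = 0.24 × 3.35681e-06 = 8.05635e-07
Denominator: 0.0889519 + 0.00460402 + 8.05635e-07 = 0.0935567
Responsibility of Component 2: 0.00460402 / 0.0935567 ≈ 0.0492

0.0492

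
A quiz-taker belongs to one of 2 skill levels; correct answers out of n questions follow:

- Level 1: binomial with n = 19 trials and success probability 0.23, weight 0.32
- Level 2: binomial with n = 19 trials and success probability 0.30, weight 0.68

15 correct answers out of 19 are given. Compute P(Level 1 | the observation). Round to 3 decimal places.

0.013

By Bayes' theorem, P(k | x) = P(Z=k) f_k(x) / Σ_j P(Z=j) f_j(x).
Component likelihoods at x = 15 correct answers out of 19:
  p_1 = C(19,15)·0.23^15·0.77^4 = 3876·2.66635e-10·0.35153 = 3.63299e-07
  p_2 = C(19,15)·0.30^15·0.70^4 = 3876·1.43489e-08·0.2401 = 1.33535e-05
Multiply by the mixture weights:
  P(Z=1)·p_1 = 0.32 × 3.63299e-07 = 1.16256e-07
  P(Z=2)·p_2 = 0.68 × 1.33535e-05 = 9.08037e-06
Evidence: 1.16256e-07 + 9.08037e-06 = 9.19663e-06
P(Level 1 | data) ≈ 0.013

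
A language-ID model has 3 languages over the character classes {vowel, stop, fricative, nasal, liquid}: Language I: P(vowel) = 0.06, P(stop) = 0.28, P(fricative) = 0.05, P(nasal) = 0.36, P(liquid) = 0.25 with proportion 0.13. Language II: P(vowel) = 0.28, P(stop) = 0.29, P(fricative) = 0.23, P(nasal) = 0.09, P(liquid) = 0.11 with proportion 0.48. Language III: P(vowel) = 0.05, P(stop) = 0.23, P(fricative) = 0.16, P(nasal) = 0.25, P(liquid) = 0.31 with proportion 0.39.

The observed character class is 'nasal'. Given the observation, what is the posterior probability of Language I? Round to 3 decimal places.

Posterior ∝ prior × likelihood, so P(k | x) ∝ π_k f_k(x); normalise over all components.
Evaluate each component's likelihood at the observed value:
  L_I = P(nasal | comp) = 0.36
  L_II = P(nasal | comp) = 0.09
  L_III = P(nasal | comp) = 0.25
Prior × likelihood for each component:
  π_I·L_I = 0.13 × 0.36 = 0.0468
  π_II·L_II = 0.48 × 0.09 = 0.0432
  π_III·L_III = 0.39 × 0.25 = 0.0975
Marginal: 0.0468 + 0.0432 + 0.0975 = 0.1875
P(Language I | data) ≈ 0.250

0.250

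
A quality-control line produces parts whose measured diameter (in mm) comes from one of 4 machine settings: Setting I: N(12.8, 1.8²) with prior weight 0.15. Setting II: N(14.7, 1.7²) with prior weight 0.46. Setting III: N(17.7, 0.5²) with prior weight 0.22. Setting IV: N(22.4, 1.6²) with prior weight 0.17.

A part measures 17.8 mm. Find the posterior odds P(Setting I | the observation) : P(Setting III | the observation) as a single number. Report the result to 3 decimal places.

Posterior odds = (w_i f_i(x)) / (w_j f_j(x)); the normalising sum cancels.
Normal densities:
  p_I = (1/(1.8·√(2π)))·exp(−(17.8−12.8)²/(2·1.8²)) = 0.221635·exp(-3.85802) = 0.00467863
  p_II = (1/(1.7·√(2π)))·exp(−(17.8−14.7)²/(2·1.7²)) = 0.234672·exp(-1.66263) = 0.0445031
  p_III = (1/(0.5·√(2π)))·exp(−(17.8−17.7)²/(2·0.5²)) = 0.797885·exp(-0.02000) = 0.782085
  p_IV = (1/(1.6·√(2π)))·exp(−(17.8−22.4)²/(2·1.6²)) = 0.249339·exp(-4.13281) = 0.00399883
0.000701795 / 0.172059 ≈ 0.004

0.004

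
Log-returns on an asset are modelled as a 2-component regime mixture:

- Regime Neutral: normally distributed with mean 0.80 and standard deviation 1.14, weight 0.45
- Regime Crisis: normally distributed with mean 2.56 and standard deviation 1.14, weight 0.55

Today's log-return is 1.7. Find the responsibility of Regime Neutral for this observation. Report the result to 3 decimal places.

0.443

By Bayes' theorem, P(k | x) = π_k f_k(x) / Σ_j π_j f_j(x).
Evaluate each component's likelihood at the observed value:
  p_Neutral = (1/(1.14·√(2π)))·exp(−(1.7−0.80)²/(2·1.14²)) = 0.349949·exp(-0.31163) = 0.25625
  p_Crisis = (1/(1.14·√(2π)))·exp(−(1.7−2.56)²/(2·1.14²)) = 0.349949·exp(-0.28455) = 0.263286
Weight by the priors:
  π_Neutral·p_Neutral = 0.45 × 0.25625 = 0.115313
  π_Crisis·p_Crisis = 0.55 × 0.263286 = 0.144807
Sum: 0.115313 + 0.144807 = 0.26012
Responsibility of Regime Neutral: 0.115313 / 0.26012 ≈ 0.443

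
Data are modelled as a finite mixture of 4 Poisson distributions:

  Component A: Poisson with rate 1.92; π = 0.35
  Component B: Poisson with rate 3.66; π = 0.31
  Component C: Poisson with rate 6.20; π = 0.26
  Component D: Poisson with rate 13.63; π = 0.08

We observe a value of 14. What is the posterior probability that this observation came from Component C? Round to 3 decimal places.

The responsibility of component k is P(Z=k) f_k(x) divided by Σ_j P(Z=j) f_j(x).
Evaluate each component's likelihood at the observed value:
  L_A = 1.55583e-08
  L_B = 2.28459e-05
  L_C = 0.00288702
  L_D = 0.105463
Multiply by the mixture weights:
  P(Z=A)·L_A = 0.35 × 1.55583e-08 = 5.44542e-09
  P(Z=B)·L_B = 0.31 × 2.28459e-05 = 7.08224e-06
  P(Z=C)·L_C = 0.26 × 0.00288702 = 0.000750625
  P(Z=D)·L_D = 0.08 × 0.105463 = 0.00843703
Sum: 5.44542e-09 + 7.08224e-06 + 0.000750625 + 0.00843703 = 0.00919475
P(Component C | the observation) ≈ 0.082

0.082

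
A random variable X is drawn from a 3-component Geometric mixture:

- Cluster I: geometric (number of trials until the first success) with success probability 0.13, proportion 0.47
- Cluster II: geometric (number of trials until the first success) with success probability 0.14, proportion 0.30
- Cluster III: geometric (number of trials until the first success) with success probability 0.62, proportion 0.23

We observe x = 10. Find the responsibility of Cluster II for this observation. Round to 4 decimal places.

The responsibility of component k is P(Z=k) f_k(x) divided by Σ_j P(Z=j) f_j(x).
Evaluate each component's likelihood at the observed value:
  p_I = 0.0371207
  p_II = 0.0360258
  p_III = 0.000102434
Weight by the priors:
  P(Z=I)·p_I = 0.47 × 0.0371207 = 0.0174467
  P(Z=II)·p_II = 0.30 × 0.0360258 = 0.0108078
  P(Z=III)·p_III = 0.23 × 0.000102434 = 2.35598e-05
Normaliser: 0.0174467 + 0.0108078 + 2.35598e-05 = 0.0282781
So the posterior for Cluster II is 0.0108078 / 0.0282781 ≈ 0.3822.

0.3822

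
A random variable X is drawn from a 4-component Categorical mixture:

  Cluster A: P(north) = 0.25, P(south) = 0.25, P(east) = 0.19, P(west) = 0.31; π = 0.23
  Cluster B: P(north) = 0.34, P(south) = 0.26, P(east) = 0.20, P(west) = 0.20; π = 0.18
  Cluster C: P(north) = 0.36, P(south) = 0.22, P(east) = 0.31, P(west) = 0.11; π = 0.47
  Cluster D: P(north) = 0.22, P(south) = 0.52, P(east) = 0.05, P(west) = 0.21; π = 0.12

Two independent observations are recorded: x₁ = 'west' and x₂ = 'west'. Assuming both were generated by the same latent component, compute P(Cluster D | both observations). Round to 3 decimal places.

0.131

The responsibility of component k is π_k f_k(x) divided by Σ_j π_j f_j(x).
Since both observations come from the same component, the likelihood for component k is f_k(x₁)·f_k(x₂).
  p_A = [P(west | comp) = 0.31] × [0.31] = 0.0961
  p_B = [P(west | comp) = 0.20] × [0.2] = 0.04
  p_C = [P(west | comp) = 0.11] × [0.11] = 0.0121
  p_D = [P(west | comp) = 0.21] × [0.21] = 0.0441
Multiply by the mixture weights:
  π_A·p_A = 0.23 × 0.0961 = 0.022103
  π_B·p_B = 0.18 × 0.04 = 0.0072
  π_C·p_C = 0.47 × 0.0121 = 0.005687
  π_D·p_D = 0.12 × 0.0441 = 0.005292
Normaliser: 0.022103 + 0.0072 + 0.005687 + 0.005292 = 0.040282
So the posterior for Cluster D is 0.005292 / 0.040282 ≈ 0.131.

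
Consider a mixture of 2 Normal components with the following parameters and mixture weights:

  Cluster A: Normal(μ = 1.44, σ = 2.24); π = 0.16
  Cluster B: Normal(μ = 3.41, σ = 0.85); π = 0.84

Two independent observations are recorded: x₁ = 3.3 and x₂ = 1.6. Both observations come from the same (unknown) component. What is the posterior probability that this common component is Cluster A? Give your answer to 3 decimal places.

0.159

Apply Bayes' rule: the posterior for each component is proportional to its prior times its likelihood at x.
Since both observations come from the same component, the likelihood for component k is f_k(x₁)·f_k(x₂).
  L_A = [(1/(2.24·√(2π)))·exp(−(3.3−1.44)²/(2·2.24²)) = 0.178099·exp(-0.34475) = 0.126165] × [0.177645] = 0.0224127
  L_B = [(1/(0.85·√(2π)))·exp(−(3.3−3.41)²/(2·0.85²)) = 0.469344·exp(-0.00837) = 0.46543] × [0.048625] = 0.0226316
Multiply by the mixture weights:
  π_A·L_A = 0.16 × 0.0224127 = 0.00358604
  π_B·L_B = 0.84 × 0.0226316 = 0.0190105
Sum: 0.00358604 + 0.0190105 = 0.0225965
P(Cluster A | x) ≈ 0.159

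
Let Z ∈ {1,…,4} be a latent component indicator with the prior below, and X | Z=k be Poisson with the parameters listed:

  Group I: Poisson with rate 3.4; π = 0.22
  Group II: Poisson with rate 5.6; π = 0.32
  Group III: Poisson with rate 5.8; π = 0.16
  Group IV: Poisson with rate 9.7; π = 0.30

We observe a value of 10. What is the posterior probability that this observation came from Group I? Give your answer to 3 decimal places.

By Bayes' theorem, P(k | x) = π_k f_k(x) / Σ_j π_j f_j(x).
Poisson probabilities:
  L_I = 0.00189856
  L_II = 0.0309078
  L_III = 0.0359426
  L_IV = 0.124537
Unnormalised posteriors:
  π_I·L_I = 0.22 × 0.00189856 = 0.000417684
  π_II·L_II = 0.32 × 0.0309078 = 0.0098905
  π_III·L_III = 0.16 × 0.0359426 = 0.00575081
  π_IV·L_IV = 0.30 × 0.124537 = 0.0373611
Sum: 0.000417684 + 0.0098905 + 0.00575081 + 0.0373611 = 0.05342
Responsibility of Group I: 0.000417684 / 0.05342 ≈ 0.008

0.008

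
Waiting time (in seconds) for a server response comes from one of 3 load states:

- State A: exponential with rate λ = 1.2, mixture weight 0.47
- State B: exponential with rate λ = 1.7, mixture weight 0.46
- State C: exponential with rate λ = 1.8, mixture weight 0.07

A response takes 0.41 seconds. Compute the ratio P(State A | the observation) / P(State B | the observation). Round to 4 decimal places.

0.8853

Posterior odds = (P(Z=i) f_i(x)) / (P(Z=j) f_j(x)); the normalising sum cancels.
Evaluate each component's likelihood at the observed value:
  f_A = 1.2·e^(−1.2·0.41) = 1.2·e^(−0.4920) = 0.733683
  f_B = 1.7·e^(−1.7·0.41) = 1.7·e^(−0.6970) = 0.846731
  f_C = 1.8·e^(−1.8·0.41) = 1.8·e^(−0.7380) = 0.860524
Odds = (0.47/0.46) × (0.733683/0.846731) = 1.02174 × 0.866488 ≈ 0.8853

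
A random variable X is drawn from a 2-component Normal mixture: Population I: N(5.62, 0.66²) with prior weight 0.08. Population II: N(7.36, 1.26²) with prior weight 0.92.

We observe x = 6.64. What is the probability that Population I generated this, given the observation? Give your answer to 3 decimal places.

0.056

Apply Bayes' rule: the posterior for each component is proportional to its prior times its likelihood at x.
Component likelihoods at x = 6.64:
  L_I = (1/(0.66·√(2π)))·exp(−(6.64−5.62)²/(2·0.66²)) = 0.604458·exp(-1.19421) = 0.183116
  L_II = (1/(1.26·√(2π)))·exp(−(6.64−7.36)²/(2·1.26²)) = 0.316621·exp(-0.16327) = 0.268927
Multiply by the mixture weights:
  w_I·L_I = 0.08 × 0.183116 = 0.0146492
  w_II·L_II = 0.92 × 0.268927 = 0.247413
Normaliser: 0.0146492 + 0.247413 = 0.262062
P(Population I | the observation) = 0.0146492 / 0.262062 ≈ 0.056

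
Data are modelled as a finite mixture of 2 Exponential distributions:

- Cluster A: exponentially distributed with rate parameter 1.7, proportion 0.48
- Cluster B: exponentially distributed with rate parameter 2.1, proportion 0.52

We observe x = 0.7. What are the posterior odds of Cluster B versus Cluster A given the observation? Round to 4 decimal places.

1.0114

Only the two components matter; the odds are (π_i f_i(x)) / (π_j f_j(x)).
Exponential densities:
  f_A = 1.7·e^(−1.7·0.7) = 1.7·e^(−1.1900) = 0.517176
  f_B = 2.1·e^(−2.1·0.7) = 2.1·e^(−1.4700) = 0.482844
0.251079 / 0.248245 ≈ 1.0114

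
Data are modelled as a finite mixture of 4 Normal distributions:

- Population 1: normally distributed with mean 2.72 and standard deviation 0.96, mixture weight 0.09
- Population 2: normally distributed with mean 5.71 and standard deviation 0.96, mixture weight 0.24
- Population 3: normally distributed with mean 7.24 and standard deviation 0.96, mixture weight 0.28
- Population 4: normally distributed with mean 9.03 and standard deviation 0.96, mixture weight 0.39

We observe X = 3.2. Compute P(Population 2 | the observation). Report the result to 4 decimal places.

The responsibility of component k is π_k f_k(x) divided by Σ_j π_j f_j(x).
Component likelihoods at x = 3.2:
  L_1 = (1/(0.96·√(2π)))·exp(−(3.2−2.72)²/(2·0.96²)) = 0.415565·exp(-0.12500) = 0.366735
  L_2 = (1/(0.96·√(2π)))·exp(−(3.2−5.71)²/(2·0.96²)) = 0.415565·exp(-3.41802) = 0.013621
  L_3 = (1/(0.96·√(2π)))·exp(−(3.2−7.24)²/(2·0.96²)) = 0.415565·exp(-8.85503) = 5.92852e-05
  L_4 = (1/(0.96·√(2π)))·exp(−(3.2−9.03)²/(2·0.96²)) = 0.415565·exp(-18.44016) = 4.07549e-09
Multiply by the mixture weights:
  π_1·L_1 = 0.09 × 0.366735 = 0.0330061
  π_2·L_2 = 0.24 × 0.013621 = 0.00326905
  π_3·L_3 = 0.28 × 5.92852e-05 = 1.65998e-05
  π_4·L_4 = 0.39 × 4.07549e-09 = 1.58944e-09
Normaliser: 0.0330061 + 0.00326905 + 1.65998e-05 + 1.58944e-09 = 0.0362918
Responsibility of Population 2: 0.00326905 / 0.0362918 ≈ 0.0901

0.0901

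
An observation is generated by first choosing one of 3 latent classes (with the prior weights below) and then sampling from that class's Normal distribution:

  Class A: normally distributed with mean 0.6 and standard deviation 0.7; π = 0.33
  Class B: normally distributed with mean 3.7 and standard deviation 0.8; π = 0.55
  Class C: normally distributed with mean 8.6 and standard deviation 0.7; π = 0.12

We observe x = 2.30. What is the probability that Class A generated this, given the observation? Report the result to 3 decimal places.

The responsibility of component k is π_k f_k(x) divided by Σ_j π_j f_j(x).
Component likelihoods at x = 2.30:
  p_A = 0.0298598
  p_B = 0.107847
  p_C = 1.46854e-18
Prior × likelihood for each component:
  π_A·p_A = 0.33 × 0.0298598 = 0.00985372
  π_B·p_B = 0.55 × 0.107847 = 0.0593157
  π_C·p_C = 0.12 × 1.46854e-18 = 1.76225e-19
Evidence: 0.00985372 + 0.0593157 + 1.76225e-19 = 0.0691694
P(Class A | data) ≈ 0.142

0.142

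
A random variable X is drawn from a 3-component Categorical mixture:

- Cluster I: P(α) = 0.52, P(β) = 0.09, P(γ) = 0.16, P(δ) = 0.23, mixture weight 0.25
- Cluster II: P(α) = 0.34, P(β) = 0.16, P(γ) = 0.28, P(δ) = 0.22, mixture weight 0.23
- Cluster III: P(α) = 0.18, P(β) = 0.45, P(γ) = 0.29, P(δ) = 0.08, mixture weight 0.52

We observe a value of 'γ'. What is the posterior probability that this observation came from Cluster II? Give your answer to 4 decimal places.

Posterior ∝ prior × likelihood, so P(k | x) ∝ w_k f_k(x); normalise over all components.
Categorical probabilities:
  p_I = 0.16
  p_II = 0.28
  p_III = 0.29
Weight by the priors:
  w_I·p_I = 0.25 × 0.16 = 0.04
  w_II·p_II = 0.23 × 0.28 = 0.0644
  w_III·p_III = 0.52 × 0.29 = 0.1508
Normaliser: 0.04 + 0.0644 + 0.1508 = 0.2552
P(Cluster II | data) = 0.0644 / 0.2552 ≈ 0.2524

0.2524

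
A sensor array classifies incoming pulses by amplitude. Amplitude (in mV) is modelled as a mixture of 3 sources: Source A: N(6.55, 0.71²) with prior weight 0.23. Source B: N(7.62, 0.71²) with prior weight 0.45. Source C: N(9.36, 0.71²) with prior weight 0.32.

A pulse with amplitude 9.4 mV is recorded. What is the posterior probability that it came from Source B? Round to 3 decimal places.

0.057

P(component k | x) = π_k·f_k(x) / marginal(x), where marginal(x) = Σ_j π_j·f_j(x).
Evaluate each component's likelihood at the observed value:
  f_A = 0.00017815
  f_B = 0.0242563
  f_C = 0.561
Prior × likelihood for each component:
  π_A·f_A = 0.23 × 0.00017815 = 4.09745e-05
  π_B·f_B = 0.45 × 0.0242563 = 0.0109153
  π_C·f_C = 0.32 × 0.561 = 0.17952
Denominator: 4.09745e-05 + 0.0109153 + 0.17952 = 0.190476
So the posterior for Source B is 0.0109153 / 0.190476 ≈ 0.057.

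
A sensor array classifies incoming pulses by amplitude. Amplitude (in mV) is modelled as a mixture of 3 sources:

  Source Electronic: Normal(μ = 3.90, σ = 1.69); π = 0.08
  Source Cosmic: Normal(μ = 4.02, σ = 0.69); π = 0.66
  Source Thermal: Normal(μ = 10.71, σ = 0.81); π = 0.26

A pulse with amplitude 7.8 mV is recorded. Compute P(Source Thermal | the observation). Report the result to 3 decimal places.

Apply Bayes' rule: the posterior for each component is proportional to its prior times its likelihood at x.
Evaluate each component's likelihood at the observed value:
  L_Electronic = (1/(1.69·√(2π)))·exp(−(7.8−3.90)²/(2·1.69²)) = 0.236061·exp(-2.66272) = 0.0164671
  L_Cosmic = (1/(0.69·√(2π)))·exp(−(7.8−4.02)²/(2·0.69²)) = 0.578177·exp(-15.00567) = 1.75866e-07
  L_Thermal = (1/(0.81·√(2π)))·exp(−(7.8−10.71)²/(2·0.81²)) = 0.492521·exp(-6.45336) = 0.000775829
Prior × likelihood for each component:
  P(Z=Electronic)·L_Electronic = 0.08 × 0.0164671 = 0.00131737
  P(Z=Cosmic)·L_Cosmic = 0.66 × 1.75866e-07 = 1.16071e-07
  P(Z=Thermal)·L_Thermal = 0.26 × 0.000775829 = 0.000201716
Marginal: 0.00131737 + 1.16071e-07 + 0.000201716 = 0.0015192
Responsibility of Source Thermal: 0.000201716 / 0.0015192 ≈ 0.133

0.133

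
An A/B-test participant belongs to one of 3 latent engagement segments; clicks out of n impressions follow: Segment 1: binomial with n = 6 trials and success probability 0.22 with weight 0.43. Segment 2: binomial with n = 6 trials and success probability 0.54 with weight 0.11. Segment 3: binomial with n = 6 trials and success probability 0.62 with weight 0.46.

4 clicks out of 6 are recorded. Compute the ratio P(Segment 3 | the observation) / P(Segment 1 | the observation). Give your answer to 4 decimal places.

16.0156

Posterior odds = (w_i f_i(x)) / (w_j f_j(x)); the normalising sum cancels.
Evaluate each component's likelihood at the observed value:
  f_1 = C(6,4)·0.22^4·0.78^2 = 15·0.00234256·0.6084 = 0.0213782
  f_2 = C(6,4)·0.54^4·0.46^2 = 15·0.0850306·0.2116 = 0.269887
  f_3 = C(6,4)·0.62^4·0.38^2 = 15·0.147763·0.1444 = 0.320055
Odds = (0.46/0.43) × (0.320055/0.0213782) = 1.06977 × 14.9711 ≈ 16.0156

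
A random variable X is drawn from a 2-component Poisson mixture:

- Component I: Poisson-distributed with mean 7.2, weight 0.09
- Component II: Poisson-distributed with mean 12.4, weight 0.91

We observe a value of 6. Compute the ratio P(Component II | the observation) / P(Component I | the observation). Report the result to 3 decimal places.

1.455

The posterior odds equal the prior odds times the likelihood ratio: (w_i/w_j)·(f_i(x)/f_j(x)).
Evaluate each component's likelihood at the observed value:
  f_I = e^(−7.2)·7.2^6/6! = 0.144458
  f_II = e^(−12.4)·12.4^6/6! = 0.0207944
0.0189229 / 0.0130012 ≈ 1.455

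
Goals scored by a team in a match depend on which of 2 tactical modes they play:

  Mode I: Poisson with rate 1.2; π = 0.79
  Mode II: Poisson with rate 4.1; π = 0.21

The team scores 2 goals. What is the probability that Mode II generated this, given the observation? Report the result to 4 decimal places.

0.1458

Posterior ∝ prior × likelihood, so P(k | x) ∝ P(Z=k) f_k(x); normalise over all components.
Poisson probabilities:
  L_I = 0.21686
  L_II = 0.139293
Prior × likelihood for each component:
  P(Z=I)·L_I = 0.79 × 0.21686 = 0.171319
  P(Z=II)·L_II = 0.21 × 0.139293 = 0.0292516
Denominator: 0.171319 + 0.0292516 = 0.200571
Responsibility of Mode II: 0.0292516 / 0.200571 ≈ 0.1458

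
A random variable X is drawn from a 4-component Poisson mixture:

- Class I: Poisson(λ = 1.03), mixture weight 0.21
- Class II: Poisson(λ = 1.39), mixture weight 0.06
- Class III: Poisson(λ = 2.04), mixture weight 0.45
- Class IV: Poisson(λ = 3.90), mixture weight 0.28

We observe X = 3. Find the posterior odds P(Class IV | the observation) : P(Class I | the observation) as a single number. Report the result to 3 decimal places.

Since P(k|x) ∝ π_k f_k(x), the posterior odds are π_i f_i(x) / (π_j f_j(x)).
Component likelihoods at x = 3:
  L_I = 0.0650185
  L_II = 0.111487
  L_III = 0.183983
  L_IV = 0.200122
0.0560341 / 0.0136539 ≈ 4.104

4.104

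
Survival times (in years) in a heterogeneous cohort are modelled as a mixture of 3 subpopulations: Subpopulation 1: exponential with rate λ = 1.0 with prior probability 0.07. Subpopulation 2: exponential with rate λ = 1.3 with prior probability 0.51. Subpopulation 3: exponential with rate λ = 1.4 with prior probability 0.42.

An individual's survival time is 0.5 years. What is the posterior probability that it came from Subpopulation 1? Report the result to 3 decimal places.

P(component k | x) = w_k·f_k(x) / marginal(x), where marginal(x) = Σ_j w_j·f_j(x).
Exponential densities:
  f_1 = 0.606531
  f_2 = 0.67866
  f_3 = 0.695219
Weight by the priors:
  w_1·f_1 = 0.07 × 0.606531 = 0.0424571
  w_2·f_2 = 0.51 × 0.67866 = 0.346116
  w_3·f_3 = 0.42 × 0.695219 = 0.291992
Evidence: 0.0424571 + 0.346116 + 0.291992 = 0.680566
P(Subpopulation 1 | x) = 0.0424571 / 0.680566 ≈ 0.062

0.062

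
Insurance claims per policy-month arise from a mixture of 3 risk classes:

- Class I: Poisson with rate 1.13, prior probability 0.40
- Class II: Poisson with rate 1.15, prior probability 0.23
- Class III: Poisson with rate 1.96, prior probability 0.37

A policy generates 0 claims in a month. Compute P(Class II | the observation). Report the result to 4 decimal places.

By Bayes' theorem, P(k | x) = P(Z=k) f_k(x) / Σ_j P(Z=j) f_j(x).
Component likelihoods at x = 0 claims:
  L_I = e^(−1.13)·1.13^0/0! = 0.323033
  L_II = e^(−1.15)·1.15^0/0! = 0.316637
  L_III = e^(−1.96)·1.96^0/0! = 0.140858
Unnormalised posteriors:
  P(Z=I)·L_I = 0.40 × 0.323033 = 0.129213
  P(Z=II)·L_II = 0.23 × 0.316637 = 0.0728265
  P(Z=III)·L_III = 0.37 × 0.140858 = 0.0521176
Marginal: 0.129213 + 0.0728265 + 0.0521176 = 0.254157
P(Class II | data) ≈ 0.2865

0.2865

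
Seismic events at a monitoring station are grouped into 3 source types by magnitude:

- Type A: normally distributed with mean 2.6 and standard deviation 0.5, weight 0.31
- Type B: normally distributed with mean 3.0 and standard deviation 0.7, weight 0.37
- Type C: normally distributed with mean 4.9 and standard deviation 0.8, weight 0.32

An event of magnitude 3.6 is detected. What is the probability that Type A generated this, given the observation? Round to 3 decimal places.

P(component k | x) = π_k·f_k(x) / marginal(x), where marginal(x) = Σ_j π_j·f_j(x).
Normal densities:
  L_A = 0.107982
  L_B = 0.394707
  L_C = 0.133173
Prior × likelihood for each component:
  π_A·L_A = 0.31 × 0.107982 = 0.0334744
  π_B·L_B = 0.37 × 0.394707 = 0.146042
  π_C·L_C = 0.32 × 0.133173 = 0.0426153
Marginal: 0.0334744 + 0.146042 + 0.0426153 = 0.222131
P(Type A | 3.6) = 0.0334744 / 0.222131 ≈ 0.151

0.151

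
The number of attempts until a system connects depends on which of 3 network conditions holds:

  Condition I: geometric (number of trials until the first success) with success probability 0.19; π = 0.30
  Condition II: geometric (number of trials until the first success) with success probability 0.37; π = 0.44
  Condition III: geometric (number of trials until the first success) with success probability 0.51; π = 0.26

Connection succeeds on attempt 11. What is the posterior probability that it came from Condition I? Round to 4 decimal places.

0.8021

Apply Bayes' rule: the posterior for each component is proportional to its prior times its likelihood at x.
Geometric probabilities:
  f_I = 0.0230996
  f_II = 0.00364424
  f_III = 0.000406941
Unnormalised posteriors:
  π_I·f_I = 0.30 × 0.0230996 = 0.00692987
  π_II·f_II = 0.44 × 0.00364424 = 0.00160347
  π_III·f_III = 0.26 × 0.000406941 = 0.000105805
Sum: 0.00692987 + 0.00160347 + 0.000105805 = 0.00863914
P(Condition I | 11) = 0.00692987 / 0.00863914 ≈ 0.8021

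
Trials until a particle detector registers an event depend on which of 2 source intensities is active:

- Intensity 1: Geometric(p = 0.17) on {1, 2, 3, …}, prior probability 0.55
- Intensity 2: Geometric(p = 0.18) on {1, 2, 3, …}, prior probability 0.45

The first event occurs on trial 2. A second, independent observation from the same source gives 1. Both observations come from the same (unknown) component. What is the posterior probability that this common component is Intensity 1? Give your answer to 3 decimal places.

0.525

The responsibility of component k is π_k f_k(x) divided by Σ_j π_j f_j(x).
Since both observations come from the same component, the likelihood for component k is f_k(x₁)·f_k(x₂).
  p_1 = [0.1411] × [0.17] = 0.023987
  p_2 = [0.1476] × [0.18] = 0.026568
Multiply by the mixture weights:
  π_1·p_1 = 0.55 × 0.023987 = 0.0131929
  π_2·p_2 = 0.45 × 0.026568 = 0.0119556
Marginal: 0.0131929 + 0.0119556 = 0.0251485
Responsibility of Intensity 1: 0.0131929 / 0.0251485 ≈ 0.525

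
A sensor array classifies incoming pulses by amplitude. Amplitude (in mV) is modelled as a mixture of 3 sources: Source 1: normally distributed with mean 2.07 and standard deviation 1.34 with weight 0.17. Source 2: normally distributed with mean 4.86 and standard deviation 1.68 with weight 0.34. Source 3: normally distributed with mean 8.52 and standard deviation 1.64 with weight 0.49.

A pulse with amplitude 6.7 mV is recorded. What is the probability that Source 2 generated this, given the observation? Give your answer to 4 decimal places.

By Bayes' theorem, P(k | x) = π_k f_k(x) / Σ_j π_j f_j(x).
Component likelihoods at x = 6.7 mV:
  p_1 = 0.000760987
  p_2 = 0.130353
  p_3 = 0.131412
Weight by the priors:
  π_1·p_1 = 0.17 × 0.000760987 = 0.000129368
  π_2·p_2 = 0.34 × 0.130353 = 0.0443202
  π_3·p_3 = 0.49 × 0.131412 = 0.0643921
Denominator: 0.000129368 + 0.0443202 + 0.0643921 = 0.108842
Responsibility of Source 2: 0.0443202 / 0.108842 ≈ 0.4072

0.4072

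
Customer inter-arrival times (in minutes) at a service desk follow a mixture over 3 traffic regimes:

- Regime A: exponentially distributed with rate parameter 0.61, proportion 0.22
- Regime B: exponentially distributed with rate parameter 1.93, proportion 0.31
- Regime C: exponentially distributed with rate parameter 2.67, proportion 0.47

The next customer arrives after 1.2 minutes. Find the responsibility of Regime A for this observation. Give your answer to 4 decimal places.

Apply Bayes' rule: the posterior for each component is proportional to its prior times its likelihood at x.
Component likelihoods at x = 1.2 minutes:
  p_A = 0.293377
  p_B = 0.190428
  p_C = 0.108401
Prior × likelihood for each component:
  π_A·p_A = 0.22 × 0.293377 = 0.064543
  π_B·p_B = 0.31 × 0.190428 = 0.0590327
  π_C·p_C = 0.47 × 0.108401 = 0.0509483
Normaliser: 0.064543 + 0.0590327 + 0.0509483 = 0.174524
So the posterior for Regime A is 0.064543 / 0.174524 ≈ 0.3698.

0.3698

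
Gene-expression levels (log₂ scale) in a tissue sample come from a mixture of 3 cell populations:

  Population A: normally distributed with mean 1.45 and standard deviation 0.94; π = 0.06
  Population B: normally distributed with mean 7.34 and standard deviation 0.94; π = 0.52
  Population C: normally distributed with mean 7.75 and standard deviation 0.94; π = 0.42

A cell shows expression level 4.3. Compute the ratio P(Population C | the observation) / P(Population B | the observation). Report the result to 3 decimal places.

0.179

The posterior odds equal the prior odds times the likelihood ratio: (π_i/π_j)·(f_i(x)/f_j(x)).
Evaluate each component's likelihood at the observed value:
  p_A = (1/(0.94·√(2π)))·exp(−(4.3−1.45)²/(2·0.94²)) = 0.424407·exp(-4.59625) = 0.00428208
  p_B = (1/(0.94·√(2π)))·exp(−(4.3−7.34)²/(2·0.94²)) = 0.424407·exp(-5.22952) = 0.00227317
  p_C = (1/(0.94·√(2π)))·exp(−(4.3−7.75)²/(2·0.94²)) = 0.424407·exp(-6.73523) = 0.000504323
Posterior odds = (π_C·p_C) / (π_B·p_B) = (0.42·0.000504323) / (0.52·0.00227317) = 0.000211816 / 0.00118205 ≈ 0.179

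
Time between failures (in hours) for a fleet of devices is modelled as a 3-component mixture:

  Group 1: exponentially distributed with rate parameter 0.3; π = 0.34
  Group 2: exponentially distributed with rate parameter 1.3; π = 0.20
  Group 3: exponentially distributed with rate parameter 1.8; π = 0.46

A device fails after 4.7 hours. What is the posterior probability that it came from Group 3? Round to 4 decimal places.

The responsibility of component k is P(Z=k) f_k(x) divided by Σ_j P(Z=j) f_j(x).
Evaluate each component's likelihood at the observed value:
  L_1 = 0.3·e^(−0.3·4.7) = 0.3·e^(−1.4100) = 0.073243
  L_2 = 1.3·e^(−1.3·4.7) = 1.3·e^(−6.1100) = 0.00288672
  L_3 = 1.8·e^(−1.8·4.7) = 1.8·e^(−8.4600) = 0.00038119
Weight by the priors:
  P(Z=1)·L_1 = 0.34 × 0.073243 = 0.0249026
  P(Z=2)·L_2 = 0.20 × 0.00288672 = 0.000577343
  P(Z=3)·L_3 = 0.46 × 0.00038119 = 0.000175347
Normaliser: 0.0249026 + 0.000577343 + 0.000175347 = 0.0256553
P(Group 3 | the observation) ≈ 0.0068

0.0068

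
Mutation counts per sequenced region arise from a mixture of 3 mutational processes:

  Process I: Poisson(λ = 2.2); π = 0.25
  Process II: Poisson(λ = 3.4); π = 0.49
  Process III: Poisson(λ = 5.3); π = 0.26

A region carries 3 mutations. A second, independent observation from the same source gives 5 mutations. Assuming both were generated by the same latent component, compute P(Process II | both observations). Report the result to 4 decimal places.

0.6303

P(component k | x) = π_k·f_k(x) / marginal(x), where marginal(x) = Σ_j π_j·f_j(x).
Since both observations come from the same component, the likelihood for component k is f_k(x₁)·f_k(x₂).
  p_I = [0.196639] × [0.0475866] = 0.00935736
  p_II = [0.218617] × [0.126361] = 0.0276246
  p_III = [0.123856] × [0.173955] = 0.0215453
Unnormalised posteriors:
  π_I·p_I = 0.25 × 0.00935736 = 0.00233934
  π_II·p_II = 0.49 × 0.0276246 = 0.0135361
  π_III·p_III = 0.26 × 0.0215453 = 0.00560178
Evidence: 0.00233934 + 0.0135361 + 0.00560178 = 0.0214772
So the posterior for Process II is 0.0135361 / 0.0214772 ≈ 0.6303.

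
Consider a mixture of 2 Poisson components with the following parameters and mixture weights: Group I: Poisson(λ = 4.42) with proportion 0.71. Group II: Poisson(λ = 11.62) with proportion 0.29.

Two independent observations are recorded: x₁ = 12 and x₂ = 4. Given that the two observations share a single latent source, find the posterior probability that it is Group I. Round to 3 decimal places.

P(component k | x) = P(Z=k)·f_k(x) / marginal(x), where marginal(x) = Σ_j P(Z=j)·f_j(x).
Since both observations come from the same component, the likelihood for component k is f_k(x₁)·f_k(x₂).
  f_I = [e^(−4.42)·4.42^12/12! = 0.00139685] × [0.19138] = 0.000267328
  f_II = [e^(−11.62)·11.62^12/12! = 0.113667] × [0.00682514] = 0.000775793
Prior × likelihood for each component:
  P(Z=I)·f_I = 0.71 × 0.000267328 = 0.000189803
  P(Z=II)·f_II = 0.29 × 0.000775793 = 0.00022498
Denominator: 0.000189803 + 0.00022498 = 0.000414783
P(Group I | x) = 0.000189803 / 0.000414783 ≈ 0.458

0.458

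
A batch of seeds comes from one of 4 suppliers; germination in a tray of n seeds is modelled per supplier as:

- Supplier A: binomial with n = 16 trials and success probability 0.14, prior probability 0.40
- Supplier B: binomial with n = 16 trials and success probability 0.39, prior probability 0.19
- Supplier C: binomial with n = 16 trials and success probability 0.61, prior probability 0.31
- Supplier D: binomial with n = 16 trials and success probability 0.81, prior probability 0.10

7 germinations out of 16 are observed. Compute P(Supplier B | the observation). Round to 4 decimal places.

Posterior ∝ prior × likelihood, so P(k | x) ∝ w_k f_k(x); normalise over all components.
Evaluate each component's likelihood at the observed value:
  L_A = 0.00310319
  L_B = 0.183589
  L_C = 0.0750441
  L_D = 0.000844508
Prior × likelihood for each component:
  w_A·L_A = 0.40 × 0.00310319 = 0.00124128
  w_B·L_B = 0.19 × 0.183589 = 0.0348819
  w_C·L_C = 0.31 × 0.0750441 = 0.0232637
  w_D·L_D = 0.10 × 0.000844508 = 8.44508e-05
Normaliser: 0.00124128 + 0.0348819 + 0.0232637 + 8.44508e-05 = 0.0594713
Responsibility of Supplier B: 0.0348819 / 0.0594713 ≈ 0.5865

0.5865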